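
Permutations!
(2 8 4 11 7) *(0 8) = (0 8 4 11 7 2) = [8, 1, 0, 3, 11, 5, 6, 2, 4, 9, 10, 7]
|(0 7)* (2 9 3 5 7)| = 6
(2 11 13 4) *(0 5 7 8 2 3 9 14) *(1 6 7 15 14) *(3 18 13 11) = (0 5 15 14)(1 6 7 8 2 3 9)(4 18 13) = [5, 6, 3, 9, 18, 15, 7, 8, 2, 1, 10, 11, 12, 4, 0, 14, 16, 17, 13]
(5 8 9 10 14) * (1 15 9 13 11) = (1 15 9 10 14 5 8 13 11) = [0, 15, 2, 3, 4, 8, 6, 7, 13, 10, 14, 1, 12, 11, 5, 9]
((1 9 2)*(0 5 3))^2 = (0 3 5)(1 2 9) = [3, 2, 9, 5, 4, 0, 6, 7, 8, 1]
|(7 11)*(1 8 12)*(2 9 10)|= 6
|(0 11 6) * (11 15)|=|(0 15 11 6)|=4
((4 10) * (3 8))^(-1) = (3 8)(4 10) = [0, 1, 2, 8, 10, 5, 6, 7, 3, 9, 4]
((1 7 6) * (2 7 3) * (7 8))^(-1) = [0, 6, 3, 1, 4, 5, 7, 8, 2] = (1 6 7 8 2 3)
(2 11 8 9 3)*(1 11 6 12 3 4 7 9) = (1 11 8)(2 6 12 3)(4 7 9) = [0, 11, 6, 2, 7, 5, 12, 9, 1, 4, 10, 8, 3]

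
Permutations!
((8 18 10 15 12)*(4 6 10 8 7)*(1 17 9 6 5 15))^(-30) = [0, 1, 2, 3, 4, 5, 6, 7, 8, 9, 10, 11, 12, 13, 14, 15, 16, 17, 18] = (18)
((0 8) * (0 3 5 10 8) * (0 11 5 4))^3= (0 10 4 5 3 11 8)= [10, 1, 2, 11, 5, 3, 6, 7, 0, 9, 4, 8]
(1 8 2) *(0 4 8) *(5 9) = (0 4 8 2 1)(5 9) = [4, 0, 1, 3, 8, 9, 6, 7, 2, 5]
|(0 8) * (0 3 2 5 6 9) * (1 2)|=8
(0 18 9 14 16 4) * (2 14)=(0 18 9 2 14 16 4)=[18, 1, 14, 3, 0, 5, 6, 7, 8, 2, 10, 11, 12, 13, 16, 15, 4, 17, 9]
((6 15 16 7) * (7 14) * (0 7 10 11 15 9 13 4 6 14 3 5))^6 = (0 16 10)(3 11 7)(4 9)(5 15 14)(6 13) = [16, 1, 2, 11, 9, 15, 13, 3, 8, 4, 0, 7, 12, 6, 5, 14, 10]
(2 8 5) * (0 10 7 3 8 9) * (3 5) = [10, 1, 9, 8, 4, 2, 6, 5, 3, 0, 7] = (0 10 7 5 2 9)(3 8)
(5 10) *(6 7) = (5 10)(6 7) = [0, 1, 2, 3, 4, 10, 7, 6, 8, 9, 5]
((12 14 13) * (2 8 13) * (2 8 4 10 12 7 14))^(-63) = (2 4 10 12)(7 14 8 13) = [0, 1, 4, 3, 10, 5, 6, 14, 13, 9, 12, 11, 2, 7, 8]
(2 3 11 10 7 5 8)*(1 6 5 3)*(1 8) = [0, 6, 8, 11, 4, 1, 5, 3, 2, 9, 7, 10] = (1 6 5)(2 8)(3 11 10 7)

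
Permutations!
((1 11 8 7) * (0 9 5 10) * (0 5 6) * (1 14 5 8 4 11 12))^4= (0 9 6)(5 14 7 8 10)= [9, 1, 2, 3, 4, 14, 0, 8, 10, 6, 5, 11, 12, 13, 7]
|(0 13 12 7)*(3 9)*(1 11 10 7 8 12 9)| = |(0 13 9 3 1 11 10 7)(8 12)| = 8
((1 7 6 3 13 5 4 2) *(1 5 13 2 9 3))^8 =[0, 6, 9, 4, 2, 3, 7, 1, 8, 5, 10, 11, 12, 13] =(13)(1 6 7)(2 9 5 3 4)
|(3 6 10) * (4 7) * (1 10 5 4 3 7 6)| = 12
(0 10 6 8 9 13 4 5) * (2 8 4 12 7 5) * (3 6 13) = (0 10 13 12 7 5)(2 8 9 3 6 4) = [10, 1, 8, 6, 2, 0, 4, 5, 9, 3, 13, 11, 7, 12]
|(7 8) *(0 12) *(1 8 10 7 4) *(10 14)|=|(0 12)(1 8 4)(7 14 10)|=6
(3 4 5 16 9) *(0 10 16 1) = (0 10 16 9 3 4 5 1) = [10, 0, 2, 4, 5, 1, 6, 7, 8, 3, 16, 11, 12, 13, 14, 15, 9]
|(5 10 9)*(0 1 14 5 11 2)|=|(0 1 14 5 10 9 11 2)|=8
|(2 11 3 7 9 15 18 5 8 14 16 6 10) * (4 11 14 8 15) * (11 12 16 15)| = 14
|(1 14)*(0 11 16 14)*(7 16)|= 6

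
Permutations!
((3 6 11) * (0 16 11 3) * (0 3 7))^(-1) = (0 7 6 3 11 16) = [7, 1, 2, 11, 4, 5, 3, 6, 8, 9, 10, 16, 12, 13, 14, 15, 0]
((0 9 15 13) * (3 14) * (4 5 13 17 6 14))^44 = (0 6 5 15 3)(4 9 14 13 17) = [6, 1, 2, 0, 9, 15, 5, 7, 8, 14, 10, 11, 12, 17, 13, 3, 16, 4]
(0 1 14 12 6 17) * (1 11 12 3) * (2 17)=(0 11 12 6 2 17)(1 14 3)=[11, 14, 17, 1, 4, 5, 2, 7, 8, 9, 10, 12, 6, 13, 3, 15, 16, 0]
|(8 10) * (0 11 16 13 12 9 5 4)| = |(0 11 16 13 12 9 5 4)(8 10)| = 8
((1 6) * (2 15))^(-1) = (1 6)(2 15) = [0, 6, 15, 3, 4, 5, 1, 7, 8, 9, 10, 11, 12, 13, 14, 2]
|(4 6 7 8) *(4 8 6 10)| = |(4 10)(6 7)| = 2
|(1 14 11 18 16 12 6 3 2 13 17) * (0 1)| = 12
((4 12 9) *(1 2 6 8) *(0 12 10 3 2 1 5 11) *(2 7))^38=[9, 1, 8, 2, 3, 0, 5, 6, 11, 10, 7, 12, 4]=(0 9 10 7 6 5)(2 8 11 12 4 3)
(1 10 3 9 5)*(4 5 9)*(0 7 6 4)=(0 7 6 4 5 1 10 3)=[7, 10, 2, 0, 5, 1, 4, 6, 8, 9, 3]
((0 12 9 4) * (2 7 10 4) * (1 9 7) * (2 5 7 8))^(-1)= (0 4 10 7 5 9 1 2 8 12)= [4, 2, 8, 3, 10, 9, 6, 5, 12, 1, 7, 11, 0]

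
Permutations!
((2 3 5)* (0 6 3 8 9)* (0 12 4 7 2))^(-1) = (0 5 3 6)(2 7 4 12 9 8) = [5, 1, 7, 6, 12, 3, 0, 4, 2, 8, 10, 11, 9]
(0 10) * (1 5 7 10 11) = [11, 5, 2, 3, 4, 7, 6, 10, 8, 9, 0, 1] = (0 11 1 5 7 10)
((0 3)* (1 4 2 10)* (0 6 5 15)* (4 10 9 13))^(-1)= [15, 10, 4, 0, 13, 6, 3, 7, 8, 2, 1, 11, 12, 9, 14, 5]= (0 15 5 6 3)(1 10)(2 4 13 9)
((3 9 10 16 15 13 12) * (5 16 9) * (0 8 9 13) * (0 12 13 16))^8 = (0 5 3 12 15 16 10 9 8) = [5, 1, 2, 12, 4, 3, 6, 7, 0, 8, 9, 11, 15, 13, 14, 16, 10]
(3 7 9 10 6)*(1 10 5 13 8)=(1 10 6 3 7 9 5 13 8)=[0, 10, 2, 7, 4, 13, 3, 9, 1, 5, 6, 11, 12, 8]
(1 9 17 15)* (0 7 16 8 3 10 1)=(0 7 16 8 3 10 1 9 17 15)=[7, 9, 2, 10, 4, 5, 6, 16, 3, 17, 1, 11, 12, 13, 14, 0, 8, 15]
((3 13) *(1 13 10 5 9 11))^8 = (1 13 3 10 5 9 11) = [0, 13, 2, 10, 4, 9, 6, 7, 8, 11, 5, 1, 12, 3]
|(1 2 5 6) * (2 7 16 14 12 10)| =|(1 7 16 14 12 10 2 5 6)| =9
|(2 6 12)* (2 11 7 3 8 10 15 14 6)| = 9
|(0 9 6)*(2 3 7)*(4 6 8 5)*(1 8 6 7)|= 21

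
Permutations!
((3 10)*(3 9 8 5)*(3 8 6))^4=[0, 1, 2, 3, 4, 5, 6, 7, 8, 9, 10]=(10)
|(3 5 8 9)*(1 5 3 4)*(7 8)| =6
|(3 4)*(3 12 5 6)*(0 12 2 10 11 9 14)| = 11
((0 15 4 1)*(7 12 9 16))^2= [4, 15, 2, 3, 0, 5, 6, 9, 8, 7, 10, 11, 16, 13, 14, 1, 12]= (0 4)(1 15)(7 9)(12 16)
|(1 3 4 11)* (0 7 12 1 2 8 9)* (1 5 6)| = |(0 7 12 5 6 1 3 4 11 2 8 9)| = 12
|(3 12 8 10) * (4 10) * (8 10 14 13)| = |(3 12 10)(4 14 13 8)| = 12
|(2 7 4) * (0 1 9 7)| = |(0 1 9 7 4 2)| = 6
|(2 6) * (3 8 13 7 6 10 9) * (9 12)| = |(2 10 12 9 3 8 13 7 6)| = 9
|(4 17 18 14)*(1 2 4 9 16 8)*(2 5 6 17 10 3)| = |(1 5 6 17 18 14 9 16 8)(2 4 10 3)| = 36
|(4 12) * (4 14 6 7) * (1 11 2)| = |(1 11 2)(4 12 14 6 7)| = 15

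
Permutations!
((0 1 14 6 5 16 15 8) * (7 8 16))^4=(16)(0 5 1 7 14 8 6)=[5, 7, 2, 3, 4, 1, 0, 14, 6, 9, 10, 11, 12, 13, 8, 15, 16]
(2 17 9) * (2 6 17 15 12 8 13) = (2 15 12 8 13)(6 17 9) = [0, 1, 15, 3, 4, 5, 17, 7, 13, 6, 10, 11, 8, 2, 14, 12, 16, 9]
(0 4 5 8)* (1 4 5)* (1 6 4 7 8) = [5, 7, 2, 3, 6, 1, 4, 8, 0] = (0 5 1 7 8)(4 6)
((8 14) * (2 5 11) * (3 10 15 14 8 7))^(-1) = (2 11 5)(3 7 14 15 10) = [0, 1, 11, 7, 4, 2, 6, 14, 8, 9, 3, 5, 12, 13, 15, 10]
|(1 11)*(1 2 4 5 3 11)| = 5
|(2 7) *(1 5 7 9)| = |(1 5 7 2 9)| = 5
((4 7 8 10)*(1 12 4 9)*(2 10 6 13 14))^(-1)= (1 9 10 2 14 13 6 8 7 4 12)= [0, 9, 14, 3, 12, 5, 8, 4, 7, 10, 2, 11, 1, 6, 13]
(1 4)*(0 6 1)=(0 6 1 4)=[6, 4, 2, 3, 0, 5, 1]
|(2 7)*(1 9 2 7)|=|(1 9 2)|=3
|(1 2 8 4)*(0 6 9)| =12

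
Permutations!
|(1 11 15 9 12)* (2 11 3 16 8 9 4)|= |(1 3 16 8 9 12)(2 11 15 4)|= 12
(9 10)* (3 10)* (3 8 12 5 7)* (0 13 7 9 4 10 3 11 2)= (0 13 7 11 2)(4 10)(5 9 8 12)= [13, 1, 0, 3, 10, 9, 6, 11, 12, 8, 4, 2, 5, 7]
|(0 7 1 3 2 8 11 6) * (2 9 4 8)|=9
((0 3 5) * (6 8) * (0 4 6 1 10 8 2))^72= [0, 1, 2, 3, 4, 5, 6, 7, 8, 9, 10]= (10)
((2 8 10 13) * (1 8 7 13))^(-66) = (13) = [0, 1, 2, 3, 4, 5, 6, 7, 8, 9, 10, 11, 12, 13]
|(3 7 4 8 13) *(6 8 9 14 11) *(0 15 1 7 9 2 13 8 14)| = 9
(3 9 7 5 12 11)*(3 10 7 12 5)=(3 9 12 11 10 7)=[0, 1, 2, 9, 4, 5, 6, 3, 8, 12, 7, 10, 11]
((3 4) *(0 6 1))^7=(0 6 1)(3 4)=[6, 0, 2, 4, 3, 5, 1]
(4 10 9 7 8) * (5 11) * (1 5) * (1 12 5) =(4 10 9 7 8)(5 11 12) =[0, 1, 2, 3, 10, 11, 6, 8, 4, 7, 9, 12, 5]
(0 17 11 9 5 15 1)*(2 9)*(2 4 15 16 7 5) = (0 17 11 4 15 1)(2 9)(5 16 7) = [17, 0, 9, 3, 15, 16, 6, 5, 8, 2, 10, 4, 12, 13, 14, 1, 7, 11]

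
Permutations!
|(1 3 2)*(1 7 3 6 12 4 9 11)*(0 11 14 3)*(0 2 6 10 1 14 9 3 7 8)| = |(0 11 14 7 2 8)(1 10)(3 6 12 4)| = 12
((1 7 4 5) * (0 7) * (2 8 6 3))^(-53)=(0 4 1 7 5)(2 3 6 8)=[4, 7, 3, 6, 1, 0, 8, 5, 2]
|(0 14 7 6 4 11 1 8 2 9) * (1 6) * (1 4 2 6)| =10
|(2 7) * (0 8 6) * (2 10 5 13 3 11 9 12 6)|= |(0 8 2 7 10 5 13 3 11 9 12 6)|= 12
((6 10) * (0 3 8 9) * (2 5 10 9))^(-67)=[10, 1, 0, 6, 4, 3, 2, 7, 9, 5, 8]=(0 10 8 9 5 3 6 2)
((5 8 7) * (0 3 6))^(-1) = [6, 1, 2, 0, 4, 7, 3, 8, 5] = (0 6 3)(5 7 8)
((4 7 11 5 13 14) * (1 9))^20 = (4 11 13)(5 14 7) = [0, 1, 2, 3, 11, 14, 6, 5, 8, 9, 10, 13, 12, 4, 7]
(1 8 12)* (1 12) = (12)(1 8) = [0, 8, 2, 3, 4, 5, 6, 7, 1, 9, 10, 11, 12]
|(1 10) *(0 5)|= |(0 5)(1 10)|= 2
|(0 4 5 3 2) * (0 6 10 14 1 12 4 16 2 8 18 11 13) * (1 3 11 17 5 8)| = 16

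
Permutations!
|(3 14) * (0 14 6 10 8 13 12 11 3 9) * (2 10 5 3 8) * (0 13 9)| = |(0 14)(2 10)(3 6 5)(8 9 13 12 11)| = 30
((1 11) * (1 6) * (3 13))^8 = (13)(1 6 11) = [0, 6, 2, 3, 4, 5, 11, 7, 8, 9, 10, 1, 12, 13]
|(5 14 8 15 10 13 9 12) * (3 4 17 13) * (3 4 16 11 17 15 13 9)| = |(3 16 11 17 9 12 5 14 8 13)(4 15 10)| = 30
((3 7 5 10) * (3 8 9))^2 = (3 5 8)(7 10 9) = [0, 1, 2, 5, 4, 8, 6, 10, 3, 7, 9]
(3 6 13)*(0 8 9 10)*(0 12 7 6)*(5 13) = (0 8 9 10 12 7 6 5 13 3) = [8, 1, 2, 0, 4, 13, 5, 6, 9, 10, 12, 11, 7, 3]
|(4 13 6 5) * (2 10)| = |(2 10)(4 13 6 5)| = 4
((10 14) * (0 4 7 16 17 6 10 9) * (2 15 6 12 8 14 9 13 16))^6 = (17)(0 10 15 7)(2 4 9 6) = [10, 1, 4, 3, 9, 5, 2, 0, 8, 6, 15, 11, 12, 13, 14, 7, 16, 17]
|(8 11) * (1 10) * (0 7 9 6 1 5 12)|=|(0 7 9 6 1 10 5 12)(8 11)|=8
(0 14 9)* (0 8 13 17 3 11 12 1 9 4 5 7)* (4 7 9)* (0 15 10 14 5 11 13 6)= (0 5 9 8 6)(1 4 11 12)(3 13 17)(7 15 10 14)= [5, 4, 2, 13, 11, 9, 0, 15, 6, 8, 14, 12, 1, 17, 7, 10, 16, 3]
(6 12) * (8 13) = [0, 1, 2, 3, 4, 5, 12, 7, 13, 9, 10, 11, 6, 8] = (6 12)(8 13)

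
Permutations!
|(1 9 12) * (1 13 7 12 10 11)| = 12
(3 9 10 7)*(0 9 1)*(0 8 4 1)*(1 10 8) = (0 9 8 4 10 7 3) = [9, 1, 2, 0, 10, 5, 6, 3, 4, 8, 7]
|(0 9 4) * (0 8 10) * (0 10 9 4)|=4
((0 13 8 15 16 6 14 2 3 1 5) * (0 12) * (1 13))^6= [5, 12, 6, 14, 4, 0, 15, 7, 3, 9, 10, 11, 1, 2, 16, 13, 8]= (0 5)(1 12)(2 6 15 13)(3 14 16 8)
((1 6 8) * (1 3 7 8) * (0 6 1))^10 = (3 7 8) = [0, 1, 2, 7, 4, 5, 6, 8, 3]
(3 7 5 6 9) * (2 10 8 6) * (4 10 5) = (2 5)(3 7 4 10 8 6 9) = [0, 1, 5, 7, 10, 2, 9, 4, 6, 3, 8]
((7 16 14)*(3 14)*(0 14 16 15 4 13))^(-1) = [13, 1, 2, 16, 15, 5, 6, 14, 8, 9, 10, 11, 12, 4, 0, 7, 3] = (0 13 4 15 7 14)(3 16)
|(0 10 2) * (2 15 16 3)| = 6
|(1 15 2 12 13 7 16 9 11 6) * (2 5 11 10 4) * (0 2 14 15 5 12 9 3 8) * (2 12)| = |(0 12 13 7 16 3 8)(1 5 11 6)(2 9 10 4 14 15)| = 84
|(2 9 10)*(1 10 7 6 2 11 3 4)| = |(1 10 11 3 4)(2 9 7 6)| = 20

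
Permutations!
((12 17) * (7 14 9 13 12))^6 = (17) = [0, 1, 2, 3, 4, 5, 6, 7, 8, 9, 10, 11, 12, 13, 14, 15, 16, 17]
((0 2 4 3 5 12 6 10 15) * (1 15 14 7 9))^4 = (0 5 14 15 3 10 1 4 6 9 2 12 7) = [5, 4, 12, 10, 6, 14, 9, 0, 8, 2, 1, 11, 7, 13, 15, 3]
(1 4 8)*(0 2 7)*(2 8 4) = (0 8 1 2 7) = [8, 2, 7, 3, 4, 5, 6, 0, 1]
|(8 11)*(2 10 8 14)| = |(2 10 8 11 14)| = 5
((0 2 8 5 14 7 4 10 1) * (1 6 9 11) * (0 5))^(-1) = [8, 11, 0, 3, 7, 1, 10, 14, 2, 6, 4, 9, 12, 13, 5] = (0 8 2)(1 11 9 6 10 4 7 14 5)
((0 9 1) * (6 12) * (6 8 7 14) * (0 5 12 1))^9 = (0 9)(1 12 7 6 5 8 14) = [9, 12, 2, 3, 4, 8, 5, 6, 14, 0, 10, 11, 7, 13, 1]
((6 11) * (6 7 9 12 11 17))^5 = (6 17)(7 9 12 11) = [0, 1, 2, 3, 4, 5, 17, 9, 8, 12, 10, 7, 11, 13, 14, 15, 16, 6]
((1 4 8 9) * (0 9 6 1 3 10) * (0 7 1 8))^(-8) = [4, 7, 2, 9, 1, 5, 6, 10, 8, 0, 3] = (0 4 1 7 10 3 9)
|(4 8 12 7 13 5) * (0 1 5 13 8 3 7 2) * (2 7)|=6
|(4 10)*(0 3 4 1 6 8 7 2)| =|(0 3 4 10 1 6 8 7 2)| =9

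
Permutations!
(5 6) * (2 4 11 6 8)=(2 4 11 6 5 8)=[0, 1, 4, 3, 11, 8, 5, 7, 2, 9, 10, 6]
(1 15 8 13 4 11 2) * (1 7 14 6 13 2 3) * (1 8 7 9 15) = (2 9 15 7 14 6 13 4 11 3 8) = [0, 1, 9, 8, 11, 5, 13, 14, 2, 15, 10, 3, 12, 4, 6, 7]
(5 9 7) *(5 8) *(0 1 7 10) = (0 1 7 8 5 9 10) = [1, 7, 2, 3, 4, 9, 6, 8, 5, 10, 0]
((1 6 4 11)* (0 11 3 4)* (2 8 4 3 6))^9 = (0 1 8 6 11 2 4) = [1, 8, 4, 3, 0, 5, 11, 7, 6, 9, 10, 2]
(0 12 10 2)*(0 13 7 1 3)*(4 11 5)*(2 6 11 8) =[12, 3, 13, 0, 8, 4, 11, 1, 2, 9, 6, 5, 10, 7] =(0 12 10 6 11 5 4 8 2 13 7 1 3)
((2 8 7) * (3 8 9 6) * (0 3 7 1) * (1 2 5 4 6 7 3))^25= (0 1)(2 9 7 5 4 6 3 8)= [1, 0, 9, 8, 6, 4, 3, 5, 2, 7]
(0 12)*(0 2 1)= (0 12 2 1)= [12, 0, 1, 3, 4, 5, 6, 7, 8, 9, 10, 11, 2]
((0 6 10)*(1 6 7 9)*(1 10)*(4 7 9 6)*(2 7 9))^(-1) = (0 10 9 4 1 6 7 2) = [10, 6, 0, 3, 1, 5, 7, 2, 8, 4, 9]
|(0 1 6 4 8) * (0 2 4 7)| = |(0 1 6 7)(2 4 8)| = 12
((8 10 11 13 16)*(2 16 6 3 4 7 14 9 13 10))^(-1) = (2 8 16)(3 6 13 9 14 7 4)(10 11) = [0, 1, 8, 6, 3, 5, 13, 4, 16, 14, 11, 10, 12, 9, 7, 15, 2]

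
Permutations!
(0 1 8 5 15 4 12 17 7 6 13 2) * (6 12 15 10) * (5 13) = (0 1 8 13 2)(4 15)(5 10 6)(7 12 17) = [1, 8, 0, 3, 15, 10, 5, 12, 13, 9, 6, 11, 17, 2, 14, 4, 16, 7]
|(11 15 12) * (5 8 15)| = 5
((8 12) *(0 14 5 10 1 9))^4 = (0 1 5)(9 10 14) = [1, 5, 2, 3, 4, 0, 6, 7, 8, 10, 14, 11, 12, 13, 9]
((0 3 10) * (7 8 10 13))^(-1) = (0 10 8 7 13 3) = [10, 1, 2, 0, 4, 5, 6, 13, 7, 9, 8, 11, 12, 3]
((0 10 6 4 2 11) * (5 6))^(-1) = (0 11 2 4 6 5 10) = [11, 1, 4, 3, 6, 10, 5, 7, 8, 9, 0, 2]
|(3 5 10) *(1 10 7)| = 5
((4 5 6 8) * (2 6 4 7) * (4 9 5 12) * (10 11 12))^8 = (12) = [0, 1, 2, 3, 4, 5, 6, 7, 8, 9, 10, 11, 12]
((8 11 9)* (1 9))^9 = (1 9 8 11) = [0, 9, 2, 3, 4, 5, 6, 7, 11, 8, 10, 1]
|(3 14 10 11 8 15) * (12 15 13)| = 8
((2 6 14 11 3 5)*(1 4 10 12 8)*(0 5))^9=(0 2 14 3 5 6 11)(1 8 12 10 4)=[2, 8, 14, 5, 1, 6, 11, 7, 12, 9, 4, 0, 10, 13, 3]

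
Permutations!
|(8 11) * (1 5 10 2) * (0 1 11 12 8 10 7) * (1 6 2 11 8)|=8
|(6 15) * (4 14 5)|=|(4 14 5)(6 15)|=6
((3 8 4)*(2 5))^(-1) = (2 5)(3 4 8) = [0, 1, 5, 4, 8, 2, 6, 7, 3]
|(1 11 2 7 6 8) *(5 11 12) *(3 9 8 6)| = 9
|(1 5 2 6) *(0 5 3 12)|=|(0 5 2 6 1 3 12)|=7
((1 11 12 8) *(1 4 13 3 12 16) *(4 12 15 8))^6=[0, 1, 2, 3, 4, 5, 6, 7, 8, 9, 10, 11, 12, 13, 14, 15, 16]=(16)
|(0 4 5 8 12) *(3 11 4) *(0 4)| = 12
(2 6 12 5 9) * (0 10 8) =(0 10 8)(2 6 12 5 9) =[10, 1, 6, 3, 4, 9, 12, 7, 0, 2, 8, 11, 5]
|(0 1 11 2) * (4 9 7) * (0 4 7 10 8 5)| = |(0 1 11 2 4 9 10 8 5)| = 9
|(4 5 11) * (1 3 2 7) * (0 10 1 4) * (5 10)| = |(0 5 11)(1 3 2 7 4 10)| = 6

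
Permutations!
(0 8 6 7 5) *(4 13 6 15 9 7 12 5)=[8, 1, 2, 3, 13, 0, 12, 4, 15, 7, 10, 11, 5, 6, 14, 9]=(0 8 15 9 7 4 13 6 12 5)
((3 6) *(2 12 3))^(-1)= (2 6 3 12)= [0, 1, 6, 12, 4, 5, 3, 7, 8, 9, 10, 11, 2]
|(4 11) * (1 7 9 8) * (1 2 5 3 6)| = |(1 7 9 8 2 5 3 6)(4 11)| = 8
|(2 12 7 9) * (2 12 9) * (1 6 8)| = 12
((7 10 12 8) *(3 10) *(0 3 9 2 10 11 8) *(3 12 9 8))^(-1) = (0 12)(2 9 10)(3 11)(7 8) = [12, 1, 9, 11, 4, 5, 6, 8, 7, 10, 2, 3, 0]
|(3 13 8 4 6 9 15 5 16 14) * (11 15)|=|(3 13 8 4 6 9 11 15 5 16 14)|=11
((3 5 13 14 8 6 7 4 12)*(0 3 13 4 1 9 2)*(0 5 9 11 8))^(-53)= [3, 8, 5, 9, 12, 4, 1, 11, 7, 2, 10, 6, 13, 14, 0]= (0 3 9 2 5 4 12 13 14)(1 8 7 11 6)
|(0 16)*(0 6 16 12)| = 2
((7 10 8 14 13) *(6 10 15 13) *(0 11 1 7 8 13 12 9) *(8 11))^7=(0 1 14 15 10 9 11 8 7 6 12 13)=[1, 14, 2, 3, 4, 5, 12, 6, 7, 11, 9, 8, 13, 0, 15, 10]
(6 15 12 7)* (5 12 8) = (5 12 7 6 15 8) = [0, 1, 2, 3, 4, 12, 15, 6, 5, 9, 10, 11, 7, 13, 14, 8]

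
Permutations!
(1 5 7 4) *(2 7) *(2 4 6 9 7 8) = [0, 5, 8, 3, 1, 4, 9, 6, 2, 7] = (1 5 4)(2 8)(6 9 7)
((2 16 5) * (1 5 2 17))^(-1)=(1 17 5)(2 16)=[0, 17, 16, 3, 4, 1, 6, 7, 8, 9, 10, 11, 12, 13, 14, 15, 2, 5]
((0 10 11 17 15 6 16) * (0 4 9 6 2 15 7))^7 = [11, 1, 15, 3, 16, 5, 9, 10, 8, 4, 17, 7, 12, 13, 14, 2, 6, 0] = (0 11 7 10 17)(2 15)(4 16 6 9)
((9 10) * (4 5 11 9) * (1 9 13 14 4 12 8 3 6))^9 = (1 10 8 6 9 12 3)(4 14 13 11 5) = [0, 10, 2, 1, 14, 4, 9, 7, 6, 12, 8, 5, 3, 11, 13]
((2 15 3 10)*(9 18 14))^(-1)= (2 10 3 15)(9 14 18)= [0, 1, 10, 15, 4, 5, 6, 7, 8, 14, 3, 11, 12, 13, 18, 2, 16, 17, 9]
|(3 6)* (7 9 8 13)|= 4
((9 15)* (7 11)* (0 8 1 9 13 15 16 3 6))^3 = (0 9 6 1 3 8 16)(7 11)(13 15) = [9, 3, 2, 8, 4, 5, 1, 11, 16, 6, 10, 7, 12, 15, 14, 13, 0]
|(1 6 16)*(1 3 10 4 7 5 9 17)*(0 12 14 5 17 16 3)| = 42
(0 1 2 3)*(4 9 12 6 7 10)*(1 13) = (0 13 1 2 3)(4 9 12 6 7 10) = [13, 2, 3, 0, 9, 5, 7, 10, 8, 12, 4, 11, 6, 1]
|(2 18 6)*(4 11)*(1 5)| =|(1 5)(2 18 6)(4 11)| =6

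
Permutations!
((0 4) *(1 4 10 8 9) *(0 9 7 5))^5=(10)(1 9 4)=[0, 9, 2, 3, 1, 5, 6, 7, 8, 4, 10]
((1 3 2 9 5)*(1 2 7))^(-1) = (1 7 3)(2 5 9) = [0, 7, 5, 1, 4, 9, 6, 3, 8, 2]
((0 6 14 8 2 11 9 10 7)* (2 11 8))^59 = (0 11 6 9 14 10 2 7 8) = [11, 1, 7, 3, 4, 5, 9, 8, 0, 14, 2, 6, 12, 13, 10]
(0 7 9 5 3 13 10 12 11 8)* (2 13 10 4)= (0 7 9 5 3 10 12 11 8)(2 13 4)= [7, 1, 13, 10, 2, 3, 6, 9, 0, 5, 12, 8, 11, 4]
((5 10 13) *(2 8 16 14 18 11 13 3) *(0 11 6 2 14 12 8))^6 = (0 14 13 6 10)(2 3 11 18 5) = [14, 1, 3, 11, 4, 2, 10, 7, 8, 9, 0, 18, 12, 6, 13, 15, 16, 17, 5]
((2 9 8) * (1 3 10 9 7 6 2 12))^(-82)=[0, 10, 6, 9, 4, 5, 7, 2, 1, 12, 8, 11, 3]=(1 10 8)(2 6 7)(3 9 12)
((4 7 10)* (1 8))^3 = [0, 8, 2, 3, 4, 5, 6, 7, 1, 9, 10] = (10)(1 8)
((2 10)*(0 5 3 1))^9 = (0 5 3 1)(2 10) = [5, 0, 10, 1, 4, 3, 6, 7, 8, 9, 2]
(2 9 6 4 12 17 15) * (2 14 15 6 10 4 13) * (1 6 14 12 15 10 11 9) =(1 6 13 2)(4 15 12 17 14 10)(9 11) =[0, 6, 1, 3, 15, 5, 13, 7, 8, 11, 4, 9, 17, 2, 10, 12, 16, 14]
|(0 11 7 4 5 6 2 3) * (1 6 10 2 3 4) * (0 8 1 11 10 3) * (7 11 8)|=10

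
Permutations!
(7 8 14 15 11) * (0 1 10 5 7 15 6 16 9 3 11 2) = [1, 10, 0, 11, 4, 7, 16, 8, 14, 3, 5, 15, 12, 13, 6, 2, 9] = (0 1 10 5 7 8 14 6 16 9 3 11 15 2)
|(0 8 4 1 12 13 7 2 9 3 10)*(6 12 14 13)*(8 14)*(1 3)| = 22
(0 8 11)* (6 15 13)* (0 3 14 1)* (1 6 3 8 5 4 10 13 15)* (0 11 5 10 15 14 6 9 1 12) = [10, 11, 2, 6, 15, 4, 12, 7, 5, 1, 13, 8, 0, 3, 9, 14] = (0 10 13 3 6 12)(1 11 8 5 4 15 14 9)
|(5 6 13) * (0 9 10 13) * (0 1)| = |(0 9 10 13 5 6 1)| = 7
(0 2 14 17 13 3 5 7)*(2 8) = [8, 1, 14, 5, 4, 7, 6, 0, 2, 9, 10, 11, 12, 3, 17, 15, 16, 13] = (0 8 2 14 17 13 3 5 7)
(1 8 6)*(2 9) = (1 8 6)(2 9) = [0, 8, 9, 3, 4, 5, 1, 7, 6, 2]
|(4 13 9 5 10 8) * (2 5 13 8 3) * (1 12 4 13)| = |(1 12 4 8 13 9)(2 5 10 3)| = 12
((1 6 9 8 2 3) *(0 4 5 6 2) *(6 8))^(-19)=(0 4 5 8)(1 3 2)(6 9)=[4, 3, 1, 2, 5, 8, 9, 7, 0, 6]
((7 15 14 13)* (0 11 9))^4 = [11, 1, 2, 3, 4, 5, 6, 7, 8, 0, 10, 9, 12, 13, 14, 15] = (15)(0 11 9)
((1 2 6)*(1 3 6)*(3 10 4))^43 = (1 2)(3 4 10 6) = [0, 2, 1, 4, 10, 5, 3, 7, 8, 9, 6]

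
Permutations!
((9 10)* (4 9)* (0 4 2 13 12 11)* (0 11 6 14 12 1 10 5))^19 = (0 5 9 4)(1 13 2 10)(6 14 12) = [5, 13, 10, 3, 0, 9, 14, 7, 8, 4, 1, 11, 6, 2, 12]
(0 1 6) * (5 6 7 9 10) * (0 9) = [1, 7, 2, 3, 4, 6, 9, 0, 8, 10, 5] = (0 1 7)(5 6 9 10)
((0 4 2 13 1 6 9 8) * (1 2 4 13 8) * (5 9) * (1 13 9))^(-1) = [8, 5, 13, 3, 4, 6, 1, 7, 2, 0, 10, 11, 12, 9] = (0 8 2 13 9)(1 5 6)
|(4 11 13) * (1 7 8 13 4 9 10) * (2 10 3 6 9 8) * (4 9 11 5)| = 4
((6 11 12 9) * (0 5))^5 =[5, 1, 2, 3, 4, 0, 11, 7, 8, 6, 10, 12, 9] =(0 5)(6 11 12 9)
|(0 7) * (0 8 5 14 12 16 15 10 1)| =|(0 7 8 5 14 12 16 15 10 1)| =10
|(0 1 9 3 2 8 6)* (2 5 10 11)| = 10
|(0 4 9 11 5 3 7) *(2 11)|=|(0 4 9 2 11 5 3 7)|=8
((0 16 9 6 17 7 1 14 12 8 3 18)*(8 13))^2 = (0 9 17 1 12 8 18 16 6 7 14 13 3) = [9, 12, 2, 0, 4, 5, 7, 14, 18, 17, 10, 11, 8, 3, 13, 15, 6, 1, 16]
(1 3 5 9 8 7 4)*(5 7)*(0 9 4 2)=(0 9 8 5 4 1 3 7 2)=[9, 3, 0, 7, 1, 4, 6, 2, 5, 8]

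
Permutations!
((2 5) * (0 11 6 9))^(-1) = (0 9 6 11)(2 5) = [9, 1, 5, 3, 4, 2, 11, 7, 8, 6, 10, 0]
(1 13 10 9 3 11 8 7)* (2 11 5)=(1 13 10 9 3 5 2 11 8 7)=[0, 13, 11, 5, 4, 2, 6, 1, 7, 3, 9, 8, 12, 10]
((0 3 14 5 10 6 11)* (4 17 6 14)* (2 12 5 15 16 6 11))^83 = [17, 1, 10, 11, 0, 15, 5, 7, 8, 9, 16, 4, 14, 13, 6, 2, 12, 3] = (0 17 3 11 4)(2 10 16 12 14 6 5 15)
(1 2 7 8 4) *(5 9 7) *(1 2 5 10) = (1 5 9 7 8 4 2 10) = [0, 5, 10, 3, 2, 9, 6, 8, 4, 7, 1]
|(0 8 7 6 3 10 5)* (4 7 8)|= 7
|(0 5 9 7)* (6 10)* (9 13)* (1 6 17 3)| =|(0 5 13 9 7)(1 6 10 17 3)| =5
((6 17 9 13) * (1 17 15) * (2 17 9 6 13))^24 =(17) =[0, 1, 2, 3, 4, 5, 6, 7, 8, 9, 10, 11, 12, 13, 14, 15, 16, 17]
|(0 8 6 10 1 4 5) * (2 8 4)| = 15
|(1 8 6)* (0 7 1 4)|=|(0 7 1 8 6 4)|=6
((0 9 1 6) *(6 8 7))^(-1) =(0 6 7 8 1 9) =[6, 9, 2, 3, 4, 5, 7, 8, 1, 0]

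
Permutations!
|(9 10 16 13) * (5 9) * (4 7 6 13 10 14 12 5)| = 4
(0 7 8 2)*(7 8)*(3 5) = [8, 1, 0, 5, 4, 3, 6, 7, 2] = (0 8 2)(3 5)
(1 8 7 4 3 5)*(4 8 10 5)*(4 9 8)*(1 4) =(1 10 5 4 3 9 8 7) =[0, 10, 2, 9, 3, 4, 6, 1, 7, 8, 5]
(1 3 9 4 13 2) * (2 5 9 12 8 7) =(1 3 12 8 7 2)(4 13 5 9) =[0, 3, 1, 12, 13, 9, 6, 2, 7, 4, 10, 11, 8, 5]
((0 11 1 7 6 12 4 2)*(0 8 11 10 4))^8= (0 6 1 8 4)(2 10 12 7 11)= [6, 8, 10, 3, 0, 5, 1, 11, 4, 9, 12, 2, 7]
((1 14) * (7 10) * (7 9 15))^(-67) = (1 14)(7 10 9 15) = [0, 14, 2, 3, 4, 5, 6, 10, 8, 15, 9, 11, 12, 13, 1, 7]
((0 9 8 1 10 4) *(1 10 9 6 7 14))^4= [1, 4, 2, 3, 14, 5, 9, 8, 6, 0, 7, 11, 12, 13, 10]= (0 1 4 14 10 7 8 6 9)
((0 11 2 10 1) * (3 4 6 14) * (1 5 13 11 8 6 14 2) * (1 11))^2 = [6, 8, 5, 14, 3, 1, 10, 7, 2, 9, 13, 11, 12, 0, 4] = (0 6 10 13)(1 8 2 5)(3 14 4)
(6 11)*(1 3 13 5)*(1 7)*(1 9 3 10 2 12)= (1 10 2 12)(3 13 5 7 9)(6 11)= [0, 10, 12, 13, 4, 7, 11, 9, 8, 3, 2, 6, 1, 5]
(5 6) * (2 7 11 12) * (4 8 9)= (2 7 11 12)(4 8 9)(5 6)= [0, 1, 7, 3, 8, 6, 5, 11, 9, 4, 10, 12, 2]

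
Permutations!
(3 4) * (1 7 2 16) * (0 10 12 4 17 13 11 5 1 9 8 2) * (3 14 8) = (0 10 12 4 14 8 2 16 9 3 17 13 11 5 1 7) = [10, 7, 16, 17, 14, 1, 6, 0, 2, 3, 12, 5, 4, 11, 8, 15, 9, 13]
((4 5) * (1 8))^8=(8)=[0, 1, 2, 3, 4, 5, 6, 7, 8]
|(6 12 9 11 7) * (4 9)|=6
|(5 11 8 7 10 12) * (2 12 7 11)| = 6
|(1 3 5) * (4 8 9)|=|(1 3 5)(4 8 9)|=3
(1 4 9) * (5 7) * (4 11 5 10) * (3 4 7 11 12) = (1 12 3 4 9)(5 11)(7 10) = [0, 12, 2, 4, 9, 11, 6, 10, 8, 1, 7, 5, 3]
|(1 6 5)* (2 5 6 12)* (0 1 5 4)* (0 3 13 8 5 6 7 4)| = 28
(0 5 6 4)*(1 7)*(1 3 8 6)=[5, 7, 2, 8, 0, 1, 4, 3, 6]=(0 5 1 7 3 8 6 4)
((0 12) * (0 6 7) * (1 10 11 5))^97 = [12, 10, 2, 3, 4, 1, 7, 0, 8, 9, 11, 5, 6] = (0 12 6 7)(1 10 11 5)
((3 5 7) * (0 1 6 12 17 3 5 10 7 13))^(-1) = (0 13 5 7 10 3 17 12 6 1) = [13, 0, 2, 17, 4, 7, 1, 10, 8, 9, 3, 11, 6, 5, 14, 15, 16, 12]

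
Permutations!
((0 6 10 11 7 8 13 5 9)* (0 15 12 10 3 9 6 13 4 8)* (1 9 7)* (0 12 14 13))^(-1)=(1 11 10 12 7 3 6 5 13 14 15 9)(4 8)=[0, 11, 2, 6, 8, 13, 5, 3, 4, 1, 12, 10, 7, 14, 15, 9]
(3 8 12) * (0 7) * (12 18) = [7, 1, 2, 8, 4, 5, 6, 0, 18, 9, 10, 11, 3, 13, 14, 15, 16, 17, 12] = (0 7)(3 8 18 12)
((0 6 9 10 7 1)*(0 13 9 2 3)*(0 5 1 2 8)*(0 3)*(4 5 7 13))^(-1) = (0 2 7 3 8 6)(1 5 4)(9 13 10) = [2, 5, 7, 8, 1, 4, 0, 3, 6, 13, 9, 11, 12, 10]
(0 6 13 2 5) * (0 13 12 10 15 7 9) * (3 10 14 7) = [6, 1, 5, 10, 4, 13, 12, 9, 8, 0, 15, 11, 14, 2, 7, 3] = (0 6 12 14 7 9)(2 5 13)(3 10 15)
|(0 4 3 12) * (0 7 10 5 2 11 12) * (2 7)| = 3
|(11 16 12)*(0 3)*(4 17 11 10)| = |(0 3)(4 17 11 16 12 10)| = 6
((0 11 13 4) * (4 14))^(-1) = (0 4 14 13 11) = [4, 1, 2, 3, 14, 5, 6, 7, 8, 9, 10, 0, 12, 11, 13]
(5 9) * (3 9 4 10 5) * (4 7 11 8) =(3 9)(4 10 5 7 11 8) =[0, 1, 2, 9, 10, 7, 6, 11, 4, 3, 5, 8]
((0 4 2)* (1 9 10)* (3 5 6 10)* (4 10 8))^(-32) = (0 4 6 3 1)(2 8 5 9 10) = [4, 0, 8, 1, 6, 9, 3, 7, 5, 10, 2]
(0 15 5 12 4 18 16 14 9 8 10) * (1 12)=[15, 12, 2, 3, 18, 1, 6, 7, 10, 8, 0, 11, 4, 13, 9, 5, 14, 17, 16]=(0 15 5 1 12 4 18 16 14 9 8 10)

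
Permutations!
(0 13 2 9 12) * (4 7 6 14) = [13, 1, 9, 3, 7, 5, 14, 6, 8, 12, 10, 11, 0, 2, 4] = (0 13 2 9 12)(4 7 6 14)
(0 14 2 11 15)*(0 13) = [14, 1, 11, 3, 4, 5, 6, 7, 8, 9, 10, 15, 12, 0, 2, 13] = (0 14 2 11 15 13)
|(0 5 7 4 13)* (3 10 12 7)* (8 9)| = 8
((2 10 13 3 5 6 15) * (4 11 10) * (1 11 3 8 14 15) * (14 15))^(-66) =(15) =[0, 1, 2, 3, 4, 5, 6, 7, 8, 9, 10, 11, 12, 13, 14, 15]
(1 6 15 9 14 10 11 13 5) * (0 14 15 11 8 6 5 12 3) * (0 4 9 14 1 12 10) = [1, 5, 2, 4, 9, 12, 11, 7, 6, 15, 8, 13, 3, 10, 0, 14] = (0 1 5 12 3 4 9 15 14)(6 11 13 10 8)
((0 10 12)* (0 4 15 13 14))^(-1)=(0 14 13 15 4 12 10)=[14, 1, 2, 3, 12, 5, 6, 7, 8, 9, 0, 11, 10, 15, 13, 4]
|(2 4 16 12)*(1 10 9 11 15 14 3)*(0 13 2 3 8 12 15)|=|(0 13 2 4 16 15 14 8 12 3 1 10 9 11)|=14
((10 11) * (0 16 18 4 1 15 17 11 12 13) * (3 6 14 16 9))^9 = (0 15 6 10 18)(1 3 11 16 13)(4 9 17 14 12) = [15, 3, 2, 11, 9, 5, 10, 7, 8, 17, 18, 16, 4, 1, 12, 6, 13, 14, 0]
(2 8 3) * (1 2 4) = (1 2 8 3 4) = [0, 2, 8, 4, 1, 5, 6, 7, 3]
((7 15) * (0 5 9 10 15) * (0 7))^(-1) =(0 15 10 9 5) =[15, 1, 2, 3, 4, 0, 6, 7, 8, 5, 9, 11, 12, 13, 14, 10]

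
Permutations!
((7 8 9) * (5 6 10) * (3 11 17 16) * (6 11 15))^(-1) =(3 16 17 11 5 10 6 15)(7 9 8) =[0, 1, 2, 16, 4, 10, 15, 9, 7, 8, 6, 5, 12, 13, 14, 3, 17, 11]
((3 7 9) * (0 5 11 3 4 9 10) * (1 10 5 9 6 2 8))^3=(0 6 1 9 2 10 4 8)(3 11 5 7)=[6, 9, 10, 11, 8, 7, 1, 3, 0, 2, 4, 5]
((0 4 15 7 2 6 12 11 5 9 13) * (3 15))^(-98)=(0 9 11 6 7 3)(2 15 4 13 5 12)=[9, 1, 15, 0, 13, 12, 7, 3, 8, 11, 10, 6, 2, 5, 14, 4]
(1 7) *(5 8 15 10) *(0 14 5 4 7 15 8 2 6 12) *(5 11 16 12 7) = (0 14 11 16 12)(1 15 10 4 5 2 6 7) = [14, 15, 6, 3, 5, 2, 7, 1, 8, 9, 4, 16, 0, 13, 11, 10, 12]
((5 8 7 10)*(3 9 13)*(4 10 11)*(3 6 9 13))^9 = (3 13 6 9)(4 8)(5 11)(7 10) = [0, 1, 2, 13, 8, 11, 9, 10, 4, 3, 7, 5, 12, 6]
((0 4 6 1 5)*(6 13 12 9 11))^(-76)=(0 11 4 6 13 1 12 5 9)=[11, 12, 2, 3, 6, 9, 13, 7, 8, 0, 10, 4, 5, 1]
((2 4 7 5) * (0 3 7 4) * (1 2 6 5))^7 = (0 7 2 3 1)(5 6) = [7, 0, 3, 1, 4, 6, 5, 2]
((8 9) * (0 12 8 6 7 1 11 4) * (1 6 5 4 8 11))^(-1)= (0 4 5 9 8 11 12)(6 7)= [4, 1, 2, 3, 5, 9, 7, 6, 11, 8, 10, 12, 0]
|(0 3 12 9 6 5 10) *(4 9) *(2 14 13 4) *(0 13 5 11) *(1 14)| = |(0 3 12 2 1 14 5 10 13 4 9 6 11)| = 13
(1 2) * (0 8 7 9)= (0 8 7 9)(1 2)= [8, 2, 1, 3, 4, 5, 6, 9, 7, 0]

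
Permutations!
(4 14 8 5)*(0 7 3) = [7, 1, 2, 0, 14, 4, 6, 3, 5, 9, 10, 11, 12, 13, 8] = (0 7 3)(4 14 8 5)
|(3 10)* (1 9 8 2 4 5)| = 6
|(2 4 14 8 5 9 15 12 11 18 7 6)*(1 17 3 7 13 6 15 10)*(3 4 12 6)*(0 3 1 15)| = |(0 3 7)(1 17 4 14 8 5 9 10 15 6 2 12 11 18 13)| = 15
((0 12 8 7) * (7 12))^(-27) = (0 7)(8 12) = [7, 1, 2, 3, 4, 5, 6, 0, 12, 9, 10, 11, 8]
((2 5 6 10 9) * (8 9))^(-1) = (2 9 8 10 6 5) = [0, 1, 9, 3, 4, 2, 5, 7, 10, 8, 6]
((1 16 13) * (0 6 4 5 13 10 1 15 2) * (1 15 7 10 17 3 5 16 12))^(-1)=(0 2 15 10 7 13 5 3 17 16 4 6)(1 12)=[2, 12, 15, 17, 6, 3, 0, 13, 8, 9, 7, 11, 1, 5, 14, 10, 4, 16]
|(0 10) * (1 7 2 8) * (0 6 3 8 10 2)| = 8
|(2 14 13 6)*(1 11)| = |(1 11)(2 14 13 6)| = 4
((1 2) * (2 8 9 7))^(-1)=(1 2 7 9 8)=[0, 2, 7, 3, 4, 5, 6, 9, 1, 8]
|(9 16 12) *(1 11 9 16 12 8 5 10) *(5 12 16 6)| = 9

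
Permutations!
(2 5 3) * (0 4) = (0 4)(2 5 3) = [4, 1, 5, 2, 0, 3]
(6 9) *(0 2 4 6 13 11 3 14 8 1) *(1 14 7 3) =[2, 0, 4, 7, 6, 5, 9, 3, 14, 13, 10, 1, 12, 11, 8] =(0 2 4 6 9 13 11 1)(3 7)(8 14)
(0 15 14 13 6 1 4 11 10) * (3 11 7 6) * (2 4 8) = [15, 8, 4, 11, 7, 5, 1, 6, 2, 9, 0, 10, 12, 3, 13, 14] = (0 15 14 13 3 11 10)(1 8 2 4 7 6)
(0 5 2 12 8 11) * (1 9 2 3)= (0 5 3 1 9 2 12 8 11)= [5, 9, 12, 1, 4, 3, 6, 7, 11, 2, 10, 0, 8]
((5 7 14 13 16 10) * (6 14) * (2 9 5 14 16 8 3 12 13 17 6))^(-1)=(2 7 5 9)(3 8 13 12)(6 17 14 10 16)=[0, 1, 7, 8, 4, 9, 17, 5, 13, 2, 16, 11, 3, 12, 10, 15, 6, 14]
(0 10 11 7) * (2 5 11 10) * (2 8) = (0 8 2 5 11 7) = [8, 1, 5, 3, 4, 11, 6, 0, 2, 9, 10, 7]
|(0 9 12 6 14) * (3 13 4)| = |(0 9 12 6 14)(3 13 4)| = 15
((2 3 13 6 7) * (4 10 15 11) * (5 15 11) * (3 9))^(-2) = [0, 1, 6, 2, 10, 5, 3, 13, 8, 7, 11, 4, 12, 9, 14, 15] = (15)(2 6 3)(4 10 11)(7 13 9)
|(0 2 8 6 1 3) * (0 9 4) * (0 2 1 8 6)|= 8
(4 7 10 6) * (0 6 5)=[6, 1, 2, 3, 7, 0, 4, 10, 8, 9, 5]=(0 6 4 7 10 5)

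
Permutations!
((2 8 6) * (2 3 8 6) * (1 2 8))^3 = [0, 3, 1, 6, 4, 5, 2, 7, 8] = (8)(1 3 6 2)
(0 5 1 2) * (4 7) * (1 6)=(0 5 6 1 2)(4 7)=[5, 2, 0, 3, 7, 6, 1, 4]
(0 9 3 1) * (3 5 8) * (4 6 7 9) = (0 4 6 7 9 5 8 3 1) = [4, 0, 2, 1, 6, 8, 7, 9, 3, 5]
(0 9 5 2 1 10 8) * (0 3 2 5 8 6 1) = [9, 10, 0, 2, 4, 5, 1, 7, 3, 8, 6] = (0 9 8 3 2)(1 10 6)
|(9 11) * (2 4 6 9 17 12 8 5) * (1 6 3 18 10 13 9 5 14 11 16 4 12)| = |(1 6 5 2 12 8 14 11 17)(3 18 10 13 9 16 4)| = 63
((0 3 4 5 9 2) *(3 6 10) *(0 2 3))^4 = (0 6 10) = [6, 1, 2, 3, 4, 5, 10, 7, 8, 9, 0]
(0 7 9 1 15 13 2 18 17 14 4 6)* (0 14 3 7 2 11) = [2, 15, 18, 7, 6, 5, 14, 9, 8, 1, 10, 0, 12, 11, 4, 13, 16, 3, 17] = (0 2 18 17 3 7 9 1 15 13 11)(4 6 14)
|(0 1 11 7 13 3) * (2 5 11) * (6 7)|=9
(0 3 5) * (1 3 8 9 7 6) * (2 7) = [8, 3, 7, 5, 4, 0, 1, 6, 9, 2] = (0 8 9 2 7 6 1 3 5)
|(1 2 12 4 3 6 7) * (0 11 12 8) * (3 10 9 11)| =|(0 3 6 7 1 2 8)(4 10 9 11 12)| =35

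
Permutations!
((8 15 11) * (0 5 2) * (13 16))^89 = (0 2 5)(8 11 15)(13 16) = [2, 1, 5, 3, 4, 0, 6, 7, 11, 9, 10, 15, 12, 16, 14, 8, 13]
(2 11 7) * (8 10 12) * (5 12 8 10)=(2 11 7)(5 12 10 8)=[0, 1, 11, 3, 4, 12, 6, 2, 5, 9, 8, 7, 10]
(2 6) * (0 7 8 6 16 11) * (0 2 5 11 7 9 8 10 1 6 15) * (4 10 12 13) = [9, 6, 16, 3, 10, 11, 5, 12, 15, 8, 1, 2, 13, 4, 14, 0, 7] = (0 9 8 15)(1 6 5 11 2 16 7 12 13 4 10)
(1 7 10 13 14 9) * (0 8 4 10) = [8, 7, 2, 3, 10, 5, 6, 0, 4, 1, 13, 11, 12, 14, 9] = (0 8 4 10 13 14 9 1 7)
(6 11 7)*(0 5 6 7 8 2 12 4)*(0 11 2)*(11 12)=(0 5 6 2 11 8)(4 12)=[5, 1, 11, 3, 12, 6, 2, 7, 0, 9, 10, 8, 4]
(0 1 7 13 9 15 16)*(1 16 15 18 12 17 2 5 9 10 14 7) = (0 16)(2 5 9 18 12 17)(7 13 10 14) = [16, 1, 5, 3, 4, 9, 6, 13, 8, 18, 14, 11, 17, 10, 7, 15, 0, 2, 12]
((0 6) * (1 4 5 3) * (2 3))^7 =(0 6)(1 5 3 4 2) =[6, 5, 1, 4, 2, 3, 0]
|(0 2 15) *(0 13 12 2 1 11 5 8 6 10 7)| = |(0 1 11 5 8 6 10 7)(2 15 13 12)| = 8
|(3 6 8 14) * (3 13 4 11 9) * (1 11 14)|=|(1 11 9 3 6 8)(4 14 13)|=6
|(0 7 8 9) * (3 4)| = |(0 7 8 9)(3 4)| = 4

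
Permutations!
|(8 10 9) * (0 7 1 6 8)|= 7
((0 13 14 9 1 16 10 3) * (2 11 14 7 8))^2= (0 7 2 14 1 10)(3 13 8 11 9 16)= [7, 10, 14, 13, 4, 5, 6, 2, 11, 16, 0, 9, 12, 8, 1, 15, 3]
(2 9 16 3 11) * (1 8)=(1 8)(2 9 16 3 11)=[0, 8, 9, 11, 4, 5, 6, 7, 1, 16, 10, 2, 12, 13, 14, 15, 3]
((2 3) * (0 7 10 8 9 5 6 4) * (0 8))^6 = (10)(4 8 9 5 6) = [0, 1, 2, 3, 8, 6, 4, 7, 9, 5, 10]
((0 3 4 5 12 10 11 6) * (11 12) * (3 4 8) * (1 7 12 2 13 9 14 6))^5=[7, 13, 0, 8, 12, 10, 1, 9, 3, 5, 6, 2, 14, 4, 11]=(0 7 9 5 10 6 1 13 4 12 14 11 2)(3 8)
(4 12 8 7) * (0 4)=[4, 1, 2, 3, 12, 5, 6, 0, 7, 9, 10, 11, 8]=(0 4 12 8 7)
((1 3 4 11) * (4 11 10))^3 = [0, 1, 2, 3, 10, 5, 6, 7, 8, 9, 4, 11] = (11)(4 10)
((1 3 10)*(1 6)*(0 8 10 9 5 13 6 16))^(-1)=(0 16 10 8)(1 6 13 5 9 3)=[16, 6, 2, 1, 4, 9, 13, 7, 0, 3, 8, 11, 12, 5, 14, 15, 10]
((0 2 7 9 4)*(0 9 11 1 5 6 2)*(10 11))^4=(1 7 5 10 6 11 2)=[0, 7, 1, 3, 4, 10, 11, 5, 8, 9, 6, 2]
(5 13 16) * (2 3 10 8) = (2 3 10 8)(5 13 16) = [0, 1, 3, 10, 4, 13, 6, 7, 2, 9, 8, 11, 12, 16, 14, 15, 5]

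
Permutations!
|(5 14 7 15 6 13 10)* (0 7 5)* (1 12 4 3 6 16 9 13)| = |(0 7 15 16 9 13 10)(1 12 4 3 6)(5 14)| = 70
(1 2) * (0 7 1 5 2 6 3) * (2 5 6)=[7, 2, 6, 0, 4, 5, 3, 1]=(0 7 1 2 6 3)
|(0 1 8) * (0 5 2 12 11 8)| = |(0 1)(2 12 11 8 5)| = 10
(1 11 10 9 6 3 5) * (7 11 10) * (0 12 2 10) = (0 12 2 10 9 6 3 5 1)(7 11) = [12, 0, 10, 5, 4, 1, 3, 11, 8, 6, 9, 7, 2]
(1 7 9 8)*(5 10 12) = (1 7 9 8)(5 10 12) = [0, 7, 2, 3, 4, 10, 6, 9, 1, 8, 12, 11, 5]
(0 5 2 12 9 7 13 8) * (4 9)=[5, 1, 12, 3, 9, 2, 6, 13, 0, 7, 10, 11, 4, 8]=(0 5 2 12 4 9 7 13 8)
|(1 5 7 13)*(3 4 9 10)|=4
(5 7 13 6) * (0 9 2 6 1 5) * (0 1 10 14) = (0 9 2 6 1 5 7 13 10 14) = [9, 5, 6, 3, 4, 7, 1, 13, 8, 2, 14, 11, 12, 10, 0]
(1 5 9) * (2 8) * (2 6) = (1 5 9)(2 8 6) = [0, 5, 8, 3, 4, 9, 2, 7, 6, 1]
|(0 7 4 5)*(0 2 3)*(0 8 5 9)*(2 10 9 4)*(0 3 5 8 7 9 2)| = 12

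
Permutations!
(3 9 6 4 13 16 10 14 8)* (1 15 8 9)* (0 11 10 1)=[11, 15, 2, 0, 13, 5, 4, 7, 3, 6, 14, 10, 12, 16, 9, 8, 1]=(0 11 10 14 9 6 4 13 16 1 15 8 3)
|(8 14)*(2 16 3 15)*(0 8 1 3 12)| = |(0 8 14 1 3 15 2 16 12)| = 9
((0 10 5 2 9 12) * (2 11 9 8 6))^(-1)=(0 12 9 11 5 10)(2 6 8)=[12, 1, 6, 3, 4, 10, 8, 7, 2, 11, 0, 5, 9]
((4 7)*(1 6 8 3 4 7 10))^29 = (1 10 4 3 8 6) = [0, 10, 2, 8, 3, 5, 1, 7, 6, 9, 4]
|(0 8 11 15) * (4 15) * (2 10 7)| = |(0 8 11 4 15)(2 10 7)| = 15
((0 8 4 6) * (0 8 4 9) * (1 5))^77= (0 6 9 4 8)(1 5)= [6, 5, 2, 3, 8, 1, 9, 7, 0, 4]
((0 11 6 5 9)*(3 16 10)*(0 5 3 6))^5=[11, 1, 2, 16, 4, 9, 3, 7, 8, 5, 6, 0, 12, 13, 14, 15, 10]=(0 11)(3 16 10 6)(5 9)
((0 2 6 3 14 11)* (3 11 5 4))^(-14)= (0 6)(2 11)(3 5)(4 14)= [6, 1, 11, 5, 14, 3, 0, 7, 8, 9, 10, 2, 12, 13, 4]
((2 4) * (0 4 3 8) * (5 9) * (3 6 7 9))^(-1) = (0 8 3 5 9 7 6 2 4) = [8, 1, 4, 5, 0, 9, 2, 6, 3, 7]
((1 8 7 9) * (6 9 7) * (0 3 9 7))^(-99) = (0 7 6 8 1 9 3) = [7, 9, 2, 0, 4, 5, 8, 6, 1, 3]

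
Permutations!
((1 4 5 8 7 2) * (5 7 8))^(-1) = (8)(1 2 7 4) = [0, 2, 7, 3, 1, 5, 6, 4, 8]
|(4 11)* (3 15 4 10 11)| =|(3 15 4)(10 11)| =6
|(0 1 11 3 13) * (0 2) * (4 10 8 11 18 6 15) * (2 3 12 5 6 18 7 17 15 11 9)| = |(18)(0 1 7 17 15 4 10 8 9 2)(3 13)(5 6 11 12)| = 20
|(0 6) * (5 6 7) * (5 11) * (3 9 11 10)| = 8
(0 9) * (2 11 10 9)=(0 2 11 10 9)=[2, 1, 11, 3, 4, 5, 6, 7, 8, 0, 9, 10]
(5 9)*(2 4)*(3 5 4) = (2 3 5 9 4) = [0, 1, 3, 5, 2, 9, 6, 7, 8, 4]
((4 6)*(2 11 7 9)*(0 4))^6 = (2 7)(9 11) = [0, 1, 7, 3, 4, 5, 6, 2, 8, 11, 10, 9]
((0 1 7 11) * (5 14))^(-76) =(14) =[0, 1, 2, 3, 4, 5, 6, 7, 8, 9, 10, 11, 12, 13, 14]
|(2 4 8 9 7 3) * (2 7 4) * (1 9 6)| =10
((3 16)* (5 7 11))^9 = (3 16) = [0, 1, 2, 16, 4, 5, 6, 7, 8, 9, 10, 11, 12, 13, 14, 15, 3]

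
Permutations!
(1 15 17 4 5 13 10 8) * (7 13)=(1 15 17 4 5 7 13 10 8)=[0, 15, 2, 3, 5, 7, 6, 13, 1, 9, 8, 11, 12, 10, 14, 17, 16, 4]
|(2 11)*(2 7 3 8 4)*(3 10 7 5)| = 6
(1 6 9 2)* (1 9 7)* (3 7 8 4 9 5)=[0, 6, 5, 7, 9, 3, 8, 1, 4, 2]=(1 6 8 4 9 2 5 3 7)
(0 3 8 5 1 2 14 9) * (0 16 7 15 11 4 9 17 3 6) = (0 6)(1 2 14 17 3 8 5)(4 9 16 7 15 11) = [6, 2, 14, 8, 9, 1, 0, 15, 5, 16, 10, 4, 12, 13, 17, 11, 7, 3]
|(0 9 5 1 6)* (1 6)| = |(0 9 5 6)| = 4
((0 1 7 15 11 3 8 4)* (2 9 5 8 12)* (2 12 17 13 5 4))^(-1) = (0 4 9 2 8 5 13 17 3 11 15 7 1) = [4, 0, 8, 11, 9, 13, 6, 1, 5, 2, 10, 15, 12, 17, 14, 7, 16, 3]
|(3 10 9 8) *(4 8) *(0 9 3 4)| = 2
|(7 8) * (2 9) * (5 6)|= 2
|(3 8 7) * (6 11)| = 6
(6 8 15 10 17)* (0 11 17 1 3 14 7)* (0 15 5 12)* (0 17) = [11, 3, 2, 14, 4, 12, 8, 15, 5, 9, 1, 0, 17, 13, 7, 10, 16, 6] = (0 11)(1 3 14 7 15 10)(5 12 17 6 8)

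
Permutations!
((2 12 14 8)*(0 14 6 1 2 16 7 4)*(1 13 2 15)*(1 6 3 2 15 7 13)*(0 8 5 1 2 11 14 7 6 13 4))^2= (1 2 3 14)(4 16 8)(5 6 12 11)= [0, 2, 3, 14, 16, 6, 12, 7, 4, 9, 10, 5, 11, 13, 1, 15, 8]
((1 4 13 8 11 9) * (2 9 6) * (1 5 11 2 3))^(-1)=[0, 3, 8, 6, 1, 9, 11, 7, 13, 2, 10, 5, 12, 4]=(1 3 6 11 5 9 2 8 13 4)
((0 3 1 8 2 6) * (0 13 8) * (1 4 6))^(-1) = [1, 2, 8, 0, 3, 5, 4, 7, 13, 9, 10, 11, 12, 6] = (0 1 2 8 13 6 4 3)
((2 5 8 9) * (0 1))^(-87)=(0 1)(2 5 8 9)=[1, 0, 5, 3, 4, 8, 6, 7, 9, 2]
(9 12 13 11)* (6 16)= [0, 1, 2, 3, 4, 5, 16, 7, 8, 12, 10, 9, 13, 11, 14, 15, 6]= (6 16)(9 12 13 11)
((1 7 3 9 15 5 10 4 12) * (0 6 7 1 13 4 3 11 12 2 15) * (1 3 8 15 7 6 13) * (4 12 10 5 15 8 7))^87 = [1, 0, 4, 13, 2, 5, 6, 7, 8, 12, 10, 11, 9, 3, 14, 15] = (15)(0 1)(2 4)(3 13)(9 12)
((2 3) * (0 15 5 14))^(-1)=(0 14 5 15)(2 3)=[14, 1, 3, 2, 4, 15, 6, 7, 8, 9, 10, 11, 12, 13, 5, 0]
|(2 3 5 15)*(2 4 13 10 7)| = |(2 3 5 15 4 13 10 7)| = 8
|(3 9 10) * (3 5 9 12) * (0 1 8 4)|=|(0 1 8 4)(3 12)(5 9 10)|=12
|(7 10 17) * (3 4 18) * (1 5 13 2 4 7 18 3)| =|(1 5 13 2 4 3 7 10 17 18)| =10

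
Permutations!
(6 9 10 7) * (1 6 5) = (1 6 9 10 7 5) = [0, 6, 2, 3, 4, 1, 9, 5, 8, 10, 7]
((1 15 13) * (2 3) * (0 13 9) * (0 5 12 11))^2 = (0 1 9 12)(5 11 13 15) = [1, 9, 2, 3, 4, 11, 6, 7, 8, 12, 10, 13, 0, 15, 14, 5]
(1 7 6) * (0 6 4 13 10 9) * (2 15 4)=(0 6 1 7 2 15 4 13 10 9)=[6, 7, 15, 3, 13, 5, 1, 2, 8, 0, 9, 11, 12, 10, 14, 4]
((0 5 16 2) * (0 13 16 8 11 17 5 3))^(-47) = [3, 1, 13, 0, 4, 8, 6, 7, 11, 9, 10, 17, 12, 16, 14, 15, 2, 5] = (0 3)(2 13 16)(5 8 11 17)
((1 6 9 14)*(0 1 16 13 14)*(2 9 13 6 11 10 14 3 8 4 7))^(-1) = (0 9 2 7 4 8 3 13 6 16 14 10 11 1) = [9, 0, 7, 13, 8, 5, 16, 4, 3, 2, 11, 1, 12, 6, 10, 15, 14]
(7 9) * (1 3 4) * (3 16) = [0, 16, 2, 4, 1, 5, 6, 9, 8, 7, 10, 11, 12, 13, 14, 15, 3] = (1 16 3 4)(7 9)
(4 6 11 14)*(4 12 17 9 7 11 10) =(4 6 10)(7 11 14 12 17 9) =[0, 1, 2, 3, 6, 5, 10, 11, 8, 7, 4, 14, 17, 13, 12, 15, 16, 9]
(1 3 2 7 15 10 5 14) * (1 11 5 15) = (1 3 2 7)(5 14 11)(10 15) = [0, 3, 7, 2, 4, 14, 6, 1, 8, 9, 15, 5, 12, 13, 11, 10]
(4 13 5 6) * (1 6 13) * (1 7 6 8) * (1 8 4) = [0, 4, 2, 3, 7, 13, 1, 6, 8, 9, 10, 11, 12, 5] = (1 4 7 6)(5 13)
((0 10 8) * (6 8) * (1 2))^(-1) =(0 8 6 10)(1 2) =[8, 2, 1, 3, 4, 5, 10, 7, 6, 9, 0]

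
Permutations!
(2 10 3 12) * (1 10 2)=(1 10 3 12)=[0, 10, 2, 12, 4, 5, 6, 7, 8, 9, 3, 11, 1]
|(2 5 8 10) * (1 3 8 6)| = 7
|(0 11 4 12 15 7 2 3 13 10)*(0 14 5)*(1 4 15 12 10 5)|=8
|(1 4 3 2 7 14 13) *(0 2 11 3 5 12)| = |(0 2 7 14 13 1 4 5 12)(3 11)| = 18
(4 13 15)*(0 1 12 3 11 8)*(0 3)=[1, 12, 2, 11, 13, 5, 6, 7, 3, 9, 10, 8, 0, 15, 14, 4]=(0 1 12)(3 11 8)(4 13 15)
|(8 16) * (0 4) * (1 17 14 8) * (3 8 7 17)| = 12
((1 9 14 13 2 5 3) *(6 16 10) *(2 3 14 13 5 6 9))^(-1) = (1 3 13 9 10 16 6 2)(5 14) = [0, 3, 1, 13, 4, 14, 2, 7, 8, 10, 16, 11, 12, 9, 5, 15, 6]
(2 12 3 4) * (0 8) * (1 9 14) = (0 8)(1 9 14)(2 12 3 4) = [8, 9, 12, 4, 2, 5, 6, 7, 0, 14, 10, 11, 3, 13, 1]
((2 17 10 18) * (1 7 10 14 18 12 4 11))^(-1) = (1 11 4 12 10 7)(2 18 14 17) = [0, 11, 18, 3, 12, 5, 6, 1, 8, 9, 7, 4, 10, 13, 17, 15, 16, 2, 14]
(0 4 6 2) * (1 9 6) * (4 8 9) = (0 8 9 6 2)(1 4) = [8, 4, 0, 3, 1, 5, 2, 7, 9, 6]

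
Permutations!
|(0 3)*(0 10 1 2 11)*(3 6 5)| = 8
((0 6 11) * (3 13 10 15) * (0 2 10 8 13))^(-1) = [3, 1, 11, 15, 4, 5, 0, 7, 13, 9, 2, 6, 12, 8, 14, 10] = (0 3 15 10 2 11 6)(8 13)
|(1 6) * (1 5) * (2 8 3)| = 3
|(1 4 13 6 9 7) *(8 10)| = 6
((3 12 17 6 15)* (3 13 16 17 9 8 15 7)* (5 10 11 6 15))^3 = [0, 1, 2, 8, 4, 6, 12, 9, 11, 10, 7, 3, 5, 15, 14, 17, 13, 16] = (3 8 11)(5 6 12)(7 9 10)(13 15 17 16)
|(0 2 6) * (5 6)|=|(0 2 5 6)|=4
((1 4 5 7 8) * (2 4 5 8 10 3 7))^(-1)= (1 8 4 2 5)(3 10 7)= [0, 8, 5, 10, 2, 1, 6, 3, 4, 9, 7]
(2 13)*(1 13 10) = [0, 13, 10, 3, 4, 5, 6, 7, 8, 9, 1, 11, 12, 2] = (1 13 2 10)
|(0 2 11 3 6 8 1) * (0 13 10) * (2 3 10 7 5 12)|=|(0 3 6 8 1 13 7 5 12 2 11 10)|=12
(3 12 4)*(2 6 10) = [0, 1, 6, 12, 3, 5, 10, 7, 8, 9, 2, 11, 4] = (2 6 10)(3 12 4)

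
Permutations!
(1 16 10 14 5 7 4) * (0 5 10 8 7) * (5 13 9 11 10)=(0 13 9 11 10 14 5)(1 16 8 7 4)=[13, 16, 2, 3, 1, 0, 6, 4, 7, 11, 14, 10, 12, 9, 5, 15, 8]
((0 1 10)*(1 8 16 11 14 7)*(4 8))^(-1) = (0 10 1 7 14 11 16 8 4) = [10, 7, 2, 3, 0, 5, 6, 14, 4, 9, 1, 16, 12, 13, 11, 15, 8]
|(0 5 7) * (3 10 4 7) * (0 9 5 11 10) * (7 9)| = 7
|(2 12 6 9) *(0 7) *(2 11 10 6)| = 4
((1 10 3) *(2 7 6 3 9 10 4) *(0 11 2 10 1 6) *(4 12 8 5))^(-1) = (0 7 2 11)(1 9 10 4 5 8 12)(3 6) = [7, 9, 11, 6, 5, 8, 3, 2, 12, 10, 4, 0, 1]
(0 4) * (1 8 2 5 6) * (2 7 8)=(0 4)(1 2 5 6)(7 8)=[4, 2, 5, 3, 0, 6, 1, 8, 7]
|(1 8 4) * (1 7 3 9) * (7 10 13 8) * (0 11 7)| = |(0 11 7 3 9 1)(4 10 13 8)| = 12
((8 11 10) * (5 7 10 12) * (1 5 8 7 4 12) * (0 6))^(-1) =[6, 11, 2, 3, 5, 1, 0, 10, 12, 9, 7, 8, 4] =(0 6)(1 11 8 12 4 5)(7 10)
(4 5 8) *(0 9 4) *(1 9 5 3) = [5, 9, 2, 1, 3, 8, 6, 7, 0, 4] = (0 5 8)(1 9 4 3)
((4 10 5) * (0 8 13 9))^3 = (0 9 13 8) = [9, 1, 2, 3, 4, 5, 6, 7, 0, 13, 10, 11, 12, 8]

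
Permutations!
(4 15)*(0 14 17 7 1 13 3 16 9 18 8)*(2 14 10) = [10, 13, 14, 16, 15, 5, 6, 1, 0, 18, 2, 11, 12, 3, 17, 4, 9, 7, 8] = (0 10 2 14 17 7 1 13 3 16 9 18 8)(4 15)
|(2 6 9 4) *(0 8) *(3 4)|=10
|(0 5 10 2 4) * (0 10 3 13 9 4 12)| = |(0 5 3 13 9 4 10 2 12)| = 9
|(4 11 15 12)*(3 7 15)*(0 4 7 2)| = |(0 4 11 3 2)(7 15 12)| = 15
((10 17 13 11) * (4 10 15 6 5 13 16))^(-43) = (4 10 17 16)(5 11 6 13 15) = [0, 1, 2, 3, 10, 11, 13, 7, 8, 9, 17, 6, 12, 15, 14, 5, 4, 16]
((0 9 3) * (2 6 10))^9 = [0, 1, 2, 3, 4, 5, 6, 7, 8, 9, 10] = (10)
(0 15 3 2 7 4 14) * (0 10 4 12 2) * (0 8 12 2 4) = [15, 1, 7, 8, 14, 5, 6, 2, 12, 9, 0, 11, 4, 13, 10, 3] = (0 15 3 8 12 4 14 10)(2 7)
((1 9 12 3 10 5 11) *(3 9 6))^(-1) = (1 11 5 10 3 6)(9 12) = [0, 11, 2, 6, 4, 10, 1, 7, 8, 12, 3, 5, 9]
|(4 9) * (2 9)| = 3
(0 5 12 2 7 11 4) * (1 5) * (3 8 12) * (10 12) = (0 1 5 3 8 10 12 2 7 11 4) = [1, 5, 7, 8, 0, 3, 6, 11, 10, 9, 12, 4, 2]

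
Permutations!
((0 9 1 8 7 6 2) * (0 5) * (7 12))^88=(0 2 7 8 9 5 6 12 1)=[2, 0, 7, 3, 4, 6, 12, 8, 9, 5, 10, 11, 1]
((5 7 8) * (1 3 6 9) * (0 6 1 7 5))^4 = (0 8 7 9 6) = [8, 1, 2, 3, 4, 5, 0, 9, 7, 6]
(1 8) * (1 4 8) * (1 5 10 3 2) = (1 5 10 3 2)(4 8) = [0, 5, 1, 2, 8, 10, 6, 7, 4, 9, 3]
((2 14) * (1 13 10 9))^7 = (1 9 10 13)(2 14) = [0, 9, 14, 3, 4, 5, 6, 7, 8, 10, 13, 11, 12, 1, 2]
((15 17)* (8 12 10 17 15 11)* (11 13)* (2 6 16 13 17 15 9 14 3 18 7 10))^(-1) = [0, 1, 12, 14, 4, 5, 2, 18, 11, 15, 7, 13, 8, 16, 9, 10, 6, 17, 3] = (2 12 8 11 13 16 6)(3 14 9 15 10 7 18)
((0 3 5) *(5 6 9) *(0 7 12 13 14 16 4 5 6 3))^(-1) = (4 16 14 13 12 7 5)(6 9) = [0, 1, 2, 3, 16, 4, 9, 5, 8, 6, 10, 11, 7, 12, 13, 15, 14]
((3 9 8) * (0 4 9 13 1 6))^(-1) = (0 6 1 13 3 8 9 4) = [6, 13, 2, 8, 0, 5, 1, 7, 9, 4, 10, 11, 12, 3]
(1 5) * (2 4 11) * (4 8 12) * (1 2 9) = (1 5 2 8 12 4 11 9) = [0, 5, 8, 3, 11, 2, 6, 7, 12, 1, 10, 9, 4]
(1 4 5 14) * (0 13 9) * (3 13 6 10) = (0 6 10 3 13 9)(1 4 5 14) = [6, 4, 2, 13, 5, 14, 10, 7, 8, 0, 3, 11, 12, 9, 1]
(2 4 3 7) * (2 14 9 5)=(2 4 3 7 14 9 5)=[0, 1, 4, 7, 3, 2, 6, 14, 8, 5, 10, 11, 12, 13, 9]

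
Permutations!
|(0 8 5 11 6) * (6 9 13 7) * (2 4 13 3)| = 11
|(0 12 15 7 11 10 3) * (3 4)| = 8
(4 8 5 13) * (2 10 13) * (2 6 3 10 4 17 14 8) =(2 4)(3 10 13 17 14 8 5 6) =[0, 1, 4, 10, 2, 6, 3, 7, 5, 9, 13, 11, 12, 17, 8, 15, 16, 14]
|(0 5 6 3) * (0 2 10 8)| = |(0 5 6 3 2 10 8)| = 7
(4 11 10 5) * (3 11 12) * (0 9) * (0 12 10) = (0 9 12 3 11)(4 10 5) = [9, 1, 2, 11, 10, 4, 6, 7, 8, 12, 5, 0, 3]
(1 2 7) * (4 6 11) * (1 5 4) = [0, 2, 7, 3, 6, 4, 11, 5, 8, 9, 10, 1] = (1 2 7 5 4 6 11)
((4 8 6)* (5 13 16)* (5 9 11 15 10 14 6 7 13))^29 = (4 15 13 6 11 7 14 9 8 10 16) = [0, 1, 2, 3, 15, 5, 11, 14, 10, 8, 16, 7, 12, 6, 9, 13, 4]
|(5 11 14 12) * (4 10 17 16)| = |(4 10 17 16)(5 11 14 12)| = 4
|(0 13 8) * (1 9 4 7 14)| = |(0 13 8)(1 9 4 7 14)| = 15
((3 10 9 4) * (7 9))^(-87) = (3 9 10 4 7) = [0, 1, 2, 9, 7, 5, 6, 3, 8, 10, 4]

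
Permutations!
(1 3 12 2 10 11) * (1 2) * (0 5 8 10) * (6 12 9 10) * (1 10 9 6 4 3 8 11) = (0 5 11 2)(1 8 4 3 6 12 10) = [5, 8, 0, 6, 3, 11, 12, 7, 4, 9, 1, 2, 10]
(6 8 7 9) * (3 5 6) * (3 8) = (3 5 6)(7 9 8) = [0, 1, 2, 5, 4, 6, 3, 9, 7, 8]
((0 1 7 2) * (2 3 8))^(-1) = (0 2 8 3 7 1) = [2, 0, 8, 7, 4, 5, 6, 1, 3]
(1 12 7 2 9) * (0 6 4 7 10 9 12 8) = (0 6 4 7 2 12 10 9 1 8) = [6, 8, 12, 3, 7, 5, 4, 2, 0, 1, 9, 11, 10]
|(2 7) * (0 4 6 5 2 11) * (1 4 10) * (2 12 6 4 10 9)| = 30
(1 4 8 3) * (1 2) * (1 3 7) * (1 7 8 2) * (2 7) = (8)(1 4 7 2 3) = [0, 4, 3, 1, 7, 5, 6, 2, 8]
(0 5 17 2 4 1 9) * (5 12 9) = (0 12 9)(1 5 17 2 4) = [12, 5, 4, 3, 1, 17, 6, 7, 8, 0, 10, 11, 9, 13, 14, 15, 16, 2]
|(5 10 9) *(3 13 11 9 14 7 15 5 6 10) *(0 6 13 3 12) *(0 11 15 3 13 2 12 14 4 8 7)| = 44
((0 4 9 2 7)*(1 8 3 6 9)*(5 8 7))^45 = (0 4 1 7)(2 3)(5 6)(8 9) = [4, 7, 3, 2, 1, 6, 5, 0, 9, 8]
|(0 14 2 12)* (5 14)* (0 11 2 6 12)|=|(0 5 14 6 12 11 2)|=7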